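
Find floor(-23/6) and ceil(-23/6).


-23/6 = -3.8333
floor = -4
ceil = -3

floor = -4, ceil = -3


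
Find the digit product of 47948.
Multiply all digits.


4 × 7 × 9 × 4 × 8 = 8064


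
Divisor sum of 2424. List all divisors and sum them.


Divisors of 2424: 1, 2, 3, 4, 6, 8, 12, 24, 101, 202, 303, 404, 606, 808, 1212, 2424
Sum = 1 + 2 + 3 + 4 + 6 + 8 + 12 + 24 + 101 + 202 + 303 + 404 + 606 + 808 + 1212 + 2424 = 6120

σ(2424) = 6120


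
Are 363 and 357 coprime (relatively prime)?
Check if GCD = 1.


Euclidean algorithm:
363 = 1 * 357 + 6
357 = 59 * 6 + 3
6 = 2 * 3 + 0
GCD(363, 357) = 3

No, not coprime (GCD = 3)


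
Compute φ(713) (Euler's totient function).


713 = 23 × 31
Prime factors: 23, 31
φ(713) = 713 × (1-1/23) × (1-1/31)
= 713 × 22/23 × 30/31 = 660

φ(713) = 660


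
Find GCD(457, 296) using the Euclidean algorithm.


457 = 1 * 296 + 161
296 = 1 * 161 + 135
161 = 1 * 135 + 26
135 = 5 * 26 + 5
26 = 5 * 5 + 1
5 = 5 * 1 + 0
GCD = 1


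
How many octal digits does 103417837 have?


103417837 in base 8 = 612403755
Number of digits = 9

9 digits (base 8)


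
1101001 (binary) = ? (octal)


1101001 (base 2) = 105 (decimal)
105 (decimal) = 151 (base 8)


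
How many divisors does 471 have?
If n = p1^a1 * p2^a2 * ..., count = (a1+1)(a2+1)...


471 = 3^1 × 157^1
d(471) = (1+1) × (1+1) = 4

4 divisors


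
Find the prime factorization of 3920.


3920 / 2 = 1960
1960 / 2 = 980
980 / 2 = 490
490 / 2 = 245
245 / 5 = 49
49 / 7 = 7
7 / 7 = 1
3920 = 2^4 × 5 × 7^2


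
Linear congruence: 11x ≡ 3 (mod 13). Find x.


GCD(11, 13) = 1, unique solution
a^(-1) mod 13 = 6
x = 6 * 3 mod 13 = 5

x ≡ 5 (mod 13)


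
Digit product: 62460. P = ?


6 × 2 × 4 × 6 × 0 = 0


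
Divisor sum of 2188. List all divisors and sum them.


Divisors of 2188: 1, 2, 4, 547, 1094, 2188
Sum = 1 + 2 + 4 + 547 + 1094 + 2188 = 3836

σ(2188) = 3836


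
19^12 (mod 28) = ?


19^1 mod 28 = 19
19^2 mod 28 = 25
19^3 mod 28 = 27
19^4 mod 28 = 9
19^5 mod 28 = 3
19^6 mod 28 = 1
19^7 mod 28 = 19
19^8 mod 28 = 25
19^9 mod 28 = 27
19^10 mod 28 = 9
19^11 mod 28 = 3
19^12 mod 28 = 1


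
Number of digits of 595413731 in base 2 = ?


595413731 in base 2 = 100011011111010100101011100011
Number of digits = 30

30 digits (base 2)


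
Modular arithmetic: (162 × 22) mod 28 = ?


162 × 22 = 3564
3564 mod 28 = 8


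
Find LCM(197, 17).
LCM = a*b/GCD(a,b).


GCD(197, 17) = 1
LCM = 197*17/1 = 3349/1 = 3349

LCM = 3349


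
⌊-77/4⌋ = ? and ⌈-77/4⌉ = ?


-77/4 = -19.2500
floor = -20
ceil = -19

floor = -20, ceil = -19


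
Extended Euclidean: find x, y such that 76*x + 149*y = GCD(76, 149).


Tabular extended Euclidean (each row: r = 76*s + 149*t):
r=76, s=1, t=0
r=149, s=0, t=1
q=0: r=76, s=1, t=0   [76*(1) + 149*(0) = 76]
q=1: r=73, s=-1, t=1   [76*(-1) + 149*(1) = 73]
q=1: r=3, s=2, t=-1   [76*(2) + 149*(-1) = 3]
q=24: r=1, s=-49, t=25   [76*(-49) + 149*(25) = 1]
q=3: r=0, s=149, t=-76   [76*(149) + 149*(-76) = 0]
GCD = 1; from the row with r=1: x=-49, y=25
Check: 76*(-49) + 149*(25) = -3724 + 3725 = 1

GCD = 1, x = -49, y = 25


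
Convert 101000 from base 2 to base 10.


101000 (base 2) = 40 (decimal)
40 (decimal) = 40 (base 10)


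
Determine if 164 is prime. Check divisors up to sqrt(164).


164 / 2 = 82 (exact division)
164 is NOT prime.

No, 164 is not prime


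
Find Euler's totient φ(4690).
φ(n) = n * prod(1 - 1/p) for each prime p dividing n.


4690 = 2 × 5 × 7 × 67
Prime factors: 2, 5, 7, 67
φ(4690) = 4690 × (1-1/2) × (1-1/5) × (1-1/7) × (1-1/67)
= 4690 × 1/2 × 4/5 × 6/7 × 66/67 = 1584

φ(4690) = 1584


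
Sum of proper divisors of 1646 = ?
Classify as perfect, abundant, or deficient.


Proper divisors: 1, 2, 823
Sum = 1 + 2 + 823 = 826
826 < 1646 → deficient

s(1646) = 826 (deficient)


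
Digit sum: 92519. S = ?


9 + 2 + 5 + 1 + 9 = 26


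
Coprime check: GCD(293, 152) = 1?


Euclidean algorithm:
293 = 1 * 152 + 141
152 = 1 * 141 + 11
141 = 12 * 11 + 9
11 = 1 * 9 + 2
9 = 4 * 2 + 1
2 = 2 * 1 + 0
GCD(293, 152) = 1

Yes, coprime (GCD = 1)


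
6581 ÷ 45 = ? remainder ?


6581 = 45 * 146 + 11
Check: 6570 + 11 = 6581

q = 146, r = 11


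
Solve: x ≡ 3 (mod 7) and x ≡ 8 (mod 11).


M = 7*11 = 77
M1 = M/7 = 11, M2 = M/11 = 7
M1^(-1) mod 7 = 2, M2^(-1) mod 11 = 8
x = 3*11*2 + 8*7*8 = 514
514 mod 77 = 52
Check: 52 mod 7 = 3 ✓, 52 mod 11 = 8 ✓

x ≡ 52 (mod 77)


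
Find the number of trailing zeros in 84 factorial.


floor(84/5) = 16
floor(84/25) = 3
Total = 19

19 trailing zeros


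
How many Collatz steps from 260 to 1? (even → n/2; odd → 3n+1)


260 → 130 → 65 → 196 → 98 → 49 → 148 → 74 → 37 → 112 → 56 → 28 → 14 → 7 → 22 → 11 → 34 → 17 → 52 → 26 → 13 → 40 → 20 → 10 → 5 → 16 → 8 → 4 → 2 → 1
Total steps = 29

29 steps


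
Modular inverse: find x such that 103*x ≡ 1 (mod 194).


Use the extended Euclidean algorithm on (194, 103); each row r = 194*s + 103*t:
r=194, s=1, t=0
r=103, s=0, t=1
q=1: r=91, s=1, t=-1   [194*(1) + 103*(-1) = 91]
q=1: r=12, s=-1, t=2   [194*(-1) + 103*(2) = 12]
q=7: r=7, s=8, t=-15   [194*(8) + 103*(-15) = 7]
q=1: r=5, s=-9, t=17   [194*(-9) + 103*(17) = 5]
q=1: r=2, s=17, t=-32   [194*(17) + 103*(-32) = 2]
q=2: r=1, s=-43, t=81   [194*(-43) + 103*(81) = 1]
q=2: r=0, s=103, t=-194   [194*(103) + 103*(-194) = 0]
GCD = 1 with t = 81, so 103*(81) ≡ 1 (mod 194)
Inverse = 81 mod 194 = 81
Check: 103 * 81 = 8343 ≡ 1 (mod 194)

103^(-1) ≡ 81 (mod 194)


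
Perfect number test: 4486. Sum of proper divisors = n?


Proper divisors of 4486: 1, 2, 2243
Sum = 1 + 2 + 2243 = 2246

No, 4486 is not perfect (2246 ≠ 4486)


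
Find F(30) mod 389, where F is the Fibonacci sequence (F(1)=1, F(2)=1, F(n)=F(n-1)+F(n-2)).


F(k) mod 389 for k=1..30:
1, 1, 2, 3, 5, 8, 13, 21, 34, 55, 89, 144, 233, 377, 221, 209, 41, 250, 291, 152, 54, 206, 260, 77, 337, 25, 362, 387, 360, 358
F(30) mod 389 = 358


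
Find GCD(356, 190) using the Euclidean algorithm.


356 = 1 * 190 + 166
190 = 1 * 166 + 24
166 = 6 * 24 + 22
24 = 1 * 22 + 2
22 = 11 * 2 + 0
GCD = 2


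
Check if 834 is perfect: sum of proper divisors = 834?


Proper divisors of 834: 1, 2, 3, 6, 139, 278, 417
Sum = 1 + 2 + 3 + 6 + 139 + 278 + 417 = 846

No, 834 is not perfect (846 ≠ 834)


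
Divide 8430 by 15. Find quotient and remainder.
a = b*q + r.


8430 = 15 * 562 + 0
Check: 8430 + 0 = 8430

q = 562, r = 0


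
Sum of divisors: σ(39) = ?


Divisors of 39: 1, 3, 13, 39
Sum = 1 + 3 + 13 + 39 = 56

σ(39) = 56


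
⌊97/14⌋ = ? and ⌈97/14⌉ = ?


97/14 = 6.9286
floor = 6
ceil = 7

floor = 6, ceil = 7


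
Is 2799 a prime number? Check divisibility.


2799 / 3 = 933 (exact division)
2799 is NOT prime.

No, 2799 is not prime


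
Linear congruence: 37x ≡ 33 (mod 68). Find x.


GCD(37, 68) = 1, unique solution
a^(-1) mod 68 = 57
x = 57 * 33 mod 68 = 45

x ≡ 45 (mod 68)


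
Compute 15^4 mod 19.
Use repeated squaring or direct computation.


15^1 mod 19 = 15
15^2 mod 19 = 16
15^3 mod 19 = 12
15^4 mod 19 = 9


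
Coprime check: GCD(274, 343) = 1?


Euclidean algorithm:
343 = 1 * 274 + 69
274 = 3 * 69 + 67
69 = 1 * 67 + 2
67 = 33 * 2 + 1
2 = 2 * 1 + 0
GCD(274, 343) = 1

Yes, coprime (GCD = 1)


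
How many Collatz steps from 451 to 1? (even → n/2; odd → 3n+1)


451 → 1354 → 677 → 2032 → 1016 → 508 → 254 → 127 → 382 → 191 → 574 → 287 → 862 → 431 → 1294 → 647 → 1942 → 971 → 2914 → 1457 → 4372 → 2186 → 1093 → 3280 → 1640 → 820 → 410 → 205 → 616 → 308 → 154 → 77 → 232 → 116 → 58 → 29 → 88 → 44 → 22 → 11 → 34 → 17 → 52 → 26 → 13 → 40 → 20 → 10 → 5 → 16 → 8 → 4 → 2 → 1
Total steps = 53

53 steps


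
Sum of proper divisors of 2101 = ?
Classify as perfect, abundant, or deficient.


Proper divisors: 1, 11, 191
Sum = 1 + 11 + 191 = 203
203 < 2101 → deficient

s(2101) = 203 (deficient)


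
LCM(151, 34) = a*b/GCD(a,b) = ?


GCD(151, 34) = 1
LCM = 151*34/1 = 5134/1 = 5134

LCM = 5134


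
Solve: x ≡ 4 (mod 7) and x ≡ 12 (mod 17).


M = 7*17 = 119
M1 = M/7 = 17, M2 = M/17 = 7
M1^(-1) mod 7 = 5, M2^(-1) mod 17 = 5
x = 4*17*5 + 12*7*5 = 760
760 mod 119 = 46
Check: 46 mod 7 = 4 ✓, 46 mod 17 = 12 ✓

x ≡ 46 (mod 119)


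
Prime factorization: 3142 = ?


3142 / 2 = 1571
1571 / 1571 = 1
3142 = 2 × 1571


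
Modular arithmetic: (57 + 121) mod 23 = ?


57 + 121 = 178
178 mod 23 = 17


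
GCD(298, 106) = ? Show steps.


298 = 2 * 106 + 86
106 = 1 * 86 + 20
86 = 4 * 20 + 6
20 = 3 * 6 + 2
6 = 3 * 2 + 0
GCD = 2


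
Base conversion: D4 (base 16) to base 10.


D4 (base 16) = 212 (decimal)
212 (decimal) = 212 (base 10)


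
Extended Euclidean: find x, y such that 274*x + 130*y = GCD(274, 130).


Tabular extended Euclidean (each row: r = 274*s + 130*t):
r=274, s=1, t=0
r=130, s=0, t=1
q=2: r=14, s=1, t=-2   [274*(1) + 130*(-2) = 14]
q=9: r=4, s=-9, t=19   [274*(-9) + 130*(19) = 4]
q=3: r=2, s=28, t=-59   [274*(28) + 130*(-59) = 2]
q=2: r=0, s=-65, t=137   [274*(-65) + 130*(137) = 0]
GCD = 2; from the row with r=2: x=28, y=-59
Check: 274*(28) + 130*(-59) = 7672 - 7670 = 2

GCD = 2, x = 28, y = -59


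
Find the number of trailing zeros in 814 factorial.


floor(814/5) = 162
floor(814/25) = 32
floor(814/125) = 6
floor(814/625) = 1
Total = 201

201 trailing zeros


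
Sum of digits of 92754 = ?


9 + 2 + 7 + 5 + 4 = 27


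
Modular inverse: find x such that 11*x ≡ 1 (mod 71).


Use the extended Euclidean algorithm on (71, 11); each row r = 71*s + 11*t:
r=71, s=1, t=0
r=11, s=0, t=1
q=6: r=5, s=1, t=-6   [71*(1) + 11*(-6) = 5]
q=2: r=1, s=-2, t=13   [71*(-2) + 11*(13) = 1]
q=5: r=0, s=11, t=-71   [71*(11) + 11*(-71) = 0]
GCD = 1 with t = 13, so 11*(13) ≡ 1 (mod 71)
Inverse = 13 mod 71 = 13
Check: 11 * 13 = 143 ≡ 1 (mod 71)

11^(-1) ≡ 13 (mod 71)


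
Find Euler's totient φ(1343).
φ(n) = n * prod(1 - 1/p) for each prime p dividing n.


1343 = 17 × 79
Prime factors: 17, 79
φ(1343) = 1343 × (1-1/17) × (1-1/79)
= 1343 × 16/17 × 78/79 = 1248

φ(1343) = 1248


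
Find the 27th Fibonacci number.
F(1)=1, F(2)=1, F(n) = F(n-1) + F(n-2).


Sequence: 1, 1, 2, 3, 5, 8, 13, 21, 34, 55, 89, 144, 233, 377, 610, 987, 1597, 2584, 4181, 6765, 10946, 17711, 28657, 46368, 75025, 121393, 196418
F(27) = 196418


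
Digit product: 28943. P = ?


2 × 8 × 9 × 4 × 3 = 1728


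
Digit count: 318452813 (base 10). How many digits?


318452813 has 9 digits in base 10
floor(log10(318452813)) + 1 = floor(8.5030) + 1 = 9

9 digits (base 10)


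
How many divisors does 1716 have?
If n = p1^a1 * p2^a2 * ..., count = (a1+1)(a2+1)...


1716 = 2^2 × 3^1 × 11^1 × 13^1
d(1716) = (2+1) × (1+1) × (1+1) × (1+1) = 24

24 divisors


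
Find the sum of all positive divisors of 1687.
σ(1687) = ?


Divisors of 1687: 1, 7, 241, 1687
Sum = 1 + 7 + 241 + 1687 = 1936

σ(1687) = 1936


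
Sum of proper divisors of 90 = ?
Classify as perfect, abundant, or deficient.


Proper divisors: 1, 2, 3, 5, 6, 9, 10, 15, 18, 30, 45
Sum = 1 + 2 + 3 + 5 + 6 + 9 + 10 + 15 + 18 + 30 + 45 = 144
144 > 90 → abundant

s(90) = 144 (abundant)


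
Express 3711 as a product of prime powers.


3711 / 3 = 1237
1237 / 1237 = 1
3711 = 3 × 1237


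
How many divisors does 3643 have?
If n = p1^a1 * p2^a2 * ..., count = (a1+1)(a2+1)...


3643 = 3643^1
d(3643) = (1+1) = 2

2 divisors


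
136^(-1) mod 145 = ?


Use the extended Euclidean algorithm on (145, 136); each row r = 145*s + 136*t:
r=145, s=1, t=0
r=136, s=0, t=1
q=1: r=9, s=1, t=-1   [145*(1) + 136*(-1) = 9]
q=15: r=1, s=-15, t=16   [145*(-15) + 136*(16) = 1]
q=9: r=0, s=136, t=-145   [145*(136) + 136*(-145) = 0]
GCD = 1 with t = 16, so 136*(16) ≡ 1 (mod 145)
Inverse = 16 mod 145 = 16
Check: 136 * 16 = 2176 ≡ 1 (mod 145)

136^(-1) ≡ 16 (mod 145)


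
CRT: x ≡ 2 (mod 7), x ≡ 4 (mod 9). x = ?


M = 7*9 = 63
M1 = M/7 = 9, M2 = M/9 = 7
M1^(-1) mod 7 = 4, M2^(-1) mod 9 = 4
x = 2*9*4 + 4*7*4 = 184
184 mod 63 = 58
Check: 58 mod 7 = 2 ✓, 58 mod 9 = 4 ✓

x ≡ 58 (mod 63)


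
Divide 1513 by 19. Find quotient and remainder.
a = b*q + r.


1513 = 19 * 79 + 12
Check: 1501 + 12 = 1513

q = 79, r = 12


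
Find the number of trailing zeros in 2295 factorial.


floor(2295/5) = 459
floor(2295/25) = 91
floor(2295/125) = 18
floor(2295/625) = 3
Total = 571

571 trailing zeros


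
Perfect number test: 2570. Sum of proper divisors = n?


Proper divisors of 2570: 1, 2, 5, 10, 257, 514, 1285
Sum = 1 + 2 + 5 + 10 + 257 + 514 + 1285 = 2074

No, 2570 is not perfect (2074 ≠ 2570)


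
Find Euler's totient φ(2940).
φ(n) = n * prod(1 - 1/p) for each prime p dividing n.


2940 = 2^2 × 3 × 5 × 7^2
Prime factors: 2, 3, 5, 7
φ(2940) = 2940 × (1-1/2) × (1-1/3) × (1-1/5) × (1-1/7)
= 2940 × 1/2 × 2/3 × 4/5 × 6/7 = 672

φ(2940) = 672


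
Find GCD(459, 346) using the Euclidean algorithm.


459 = 1 * 346 + 113
346 = 3 * 113 + 7
113 = 16 * 7 + 1
7 = 7 * 1 + 0
GCD = 1


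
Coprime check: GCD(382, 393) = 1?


Euclidean algorithm:
393 = 1 * 382 + 11
382 = 34 * 11 + 8
11 = 1 * 8 + 3
8 = 2 * 3 + 2
3 = 1 * 2 + 1
2 = 2 * 1 + 0
GCD(382, 393) = 1

Yes, coprime (GCD = 1)


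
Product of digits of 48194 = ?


4 × 8 × 1 × 9 × 4 = 1152


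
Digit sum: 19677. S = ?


1 + 9 + 6 + 7 + 7 = 30


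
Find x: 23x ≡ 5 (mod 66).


GCD(23, 66) = 1, unique solution
a^(-1) mod 66 = 23
x = 23 * 5 mod 66 = 49

x ≡ 49 (mod 66)


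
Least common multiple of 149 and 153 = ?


GCD(149, 153) = 1
LCM = 149*153/1 = 22797/1 = 22797

LCM = 22797


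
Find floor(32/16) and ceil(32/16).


32/16 = 2.0000
floor = 2
ceil = 2

floor = 2, ceil = 2


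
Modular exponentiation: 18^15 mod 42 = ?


18^1 mod 42 = 18
18^2 mod 42 = 30
18^3 mod 42 = 36
18^4 mod 42 = 18
18^5 mod 42 = 30
18^6 mod 42 = 36
18^7 mod 42 = 18
18^8 mod 42 = 30
18^9 mod 42 = 36
18^10 mod 42 = 18
18^11 mod 42 = 30
18^12 mod 42 = 36
18^13 mod 42 = 18
18^14 mod 42 = 30
18^15 mod 42 = 36


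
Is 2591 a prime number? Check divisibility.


Check divisors up to sqrt(2591) = 50.9019
No divisors found.
2591 is prime.

Yes, 2591 is prime


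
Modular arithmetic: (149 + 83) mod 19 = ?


149 + 83 = 232
232 mod 19 = 4


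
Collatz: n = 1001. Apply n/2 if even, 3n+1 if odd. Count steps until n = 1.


1001 → 3004 → 1502 → 751 → 2254 → 1127 → 3382 → 1691 → 5074 → 2537 → 7612 → 3806 → 1903 → 5710 → 2855 → 8566 → 4283 → 12850 → 6425 → 19276 → 9638 → 4819 → 14458 → 7229 → 21688 → 10844 → 5422 → 2711 → 8134 → 4067 → 12202 → 6101 → 18304 → 9152 → 4576 → 2288 → 1144 → 572 → 286 → 143 → 430 → 215 → 646 → 323 → 970 → 485 → 1456 → 728 → 364 → 182 → 91 → 274 → 137 → 412 → 206 → 103 → 310 → 155 → 466 → 233 → 700 → 350 → 175 → 526 → 263 → 790 → 395 → 1186 → 593 → 1780 → 890 → 445 → 1336 → 668 → 334 → 167 → 502 → 251 → 754 → 377 → 1132 → 566 → 283 → 850 → 425 → 1276 → 638 → 319 → 958 → 479 → 1438 → 719 → 2158 → 1079 → 3238 → 1619 → 4858 → 2429 → 7288 → 3644 → 1822 → 911 → 2734 → 1367 → 4102 → 2051 → 6154 → 3077 → 9232 → 4616 → 2308 → 1154 → 577 → 1732 → 866 → 433 → 1300 → 650 → 325 → 976 → 488 → 244 → 122 → 61 → 184 → 92 → 46 → 23 → 70 → 35 → 106 → 53 → 160 → 80 → 40 → 20 → 10 → 5 → 16 → 8 → 4 → 2 → 1
Total steps = 142

142 steps


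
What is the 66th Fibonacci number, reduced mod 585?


F(k) mod 585 for k=1..66:
1, 1, 2, 3, 5, 8, 13, 21, 34, 55, 89, 144, 233, 377, 25, 402, 427, 244, 86, 330, 416, 161, 577, 153, 145, 298, 443, 156, 14, 170, 184, 354, 538, 307, 260, 567, 242, 224, 466, 105, 571, 91, 77, 168, 245, 413, 73, 486, 559, 460, 434, 309, 158, 467, 40, 507, 547, 469, 431, 315, 161, 476, 52, 528, 580, 523
F(66) mod 585 = 523


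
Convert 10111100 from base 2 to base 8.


10111100 (base 2) = 188 (decimal)
188 (decimal) = 274 (base 8)


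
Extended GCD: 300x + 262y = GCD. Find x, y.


Tabular extended Euclidean (each row: r = 300*s + 262*t):
r=300, s=1, t=0
r=262, s=0, t=1
q=1: r=38, s=1, t=-1   [300*(1) + 262*(-1) = 38]
q=6: r=34, s=-6, t=7   [300*(-6) + 262*(7) = 34]
q=1: r=4, s=7, t=-8   [300*(7) + 262*(-8) = 4]
q=8: r=2, s=-62, t=71   [300*(-62) + 262*(71) = 2]
q=2: r=0, s=131, t=-150   [300*(131) + 262*(-150) = 0]
GCD = 2; from the row with r=2: x=-62, y=71
Check: 300*(-62) + 262*(71) = -18600 + 18602 = 2

GCD = 2, x = -62, y = 71


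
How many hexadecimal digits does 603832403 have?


603832403 in base 16 = 23FDC053
Number of digits = 8

8 digits (base 16)


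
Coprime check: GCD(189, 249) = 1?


Euclidean algorithm:
249 = 1 * 189 + 60
189 = 3 * 60 + 9
60 = 6 * 9 + 6
9 = 1 * 6 + 3
6 = 2 * 3 + 0
GCD(189, 249) = 3

No, not coprime (GCD = 3)


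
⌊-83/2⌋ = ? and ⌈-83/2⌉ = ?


-83/2 = -41.5000
floor = -42
ceil = -41

floor = -42, ceil = -41


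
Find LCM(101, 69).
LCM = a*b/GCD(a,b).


GCD(101, 69) = 1
LCM = 101*69/1 = 6969/1 = 6969

LCM = 6969


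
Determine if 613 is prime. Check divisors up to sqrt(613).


Check divisors up to sqrt(613) = 24.7588
No divisors found.
613 is prime.

Yes, 613 is prime


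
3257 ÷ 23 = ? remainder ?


3257 = 23 * 141 + 14
Check: 3243 + 14 = 3257

q = 141, r = 14


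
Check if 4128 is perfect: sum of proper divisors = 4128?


Proper divisors of 4128: 1, 2, 3, 4, 6, 8, 12, 16, 24, 32, 43, 48, 86, 96, 129, 172, 258, 344, 516, 688, 1032, 1376, 2064
Sum = 1 + 2 + 3 + 4 + 6 + 8 + 12 + 16 + 24 + 32 + 43 + 48 + 86 + 96 + 129 + 172 + 258 + 344 + 516 + 688 + 1032 + 1376 + 2064 = 6960

No, 4128 is not perfect (6960 ≠ 4128)


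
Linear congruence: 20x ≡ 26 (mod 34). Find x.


GCD(20, 34) = 2 divides 26
Divide: 10x ≡ 13 (mod 17)
x ≡ 3 (mod 17)


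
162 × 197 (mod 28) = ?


162 × 197 = 31914
31914 mod 28 = 22


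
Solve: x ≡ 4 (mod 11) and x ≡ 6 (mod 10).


M = 11*10 = 110
M1 = M/11 = 10, M2 = M/10 = 11
M1^(-1) mod 11 = 10, M2^(-1) mod 10 = 1
x = 4*10*10 + 6*11*1 = 466
466 mod 110 = 26
Check: 26 mod 11 = 4 ✓, 26 mod 10 = 6 ✓

x ≡ 26 (mod 110)


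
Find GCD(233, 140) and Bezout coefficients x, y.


Tabular extended Euclidean (each row: r = 233*s + 140*t):
r=233, s=1, t=0
r=140, s=0, t=1
q=1: r=93, s=1, t=-1   [233*(1) + 140*(-1) = 93]
q=1: r=47, s=-1, t=2   [233*(-1) + 140*(2) = 47]
q=1: r=46, s=2, t=-3   [233*(2) + 140*(-3) = 46]
q=1: r=1, s=-3, t=5   [233*(-3) + 140*(5) = 1]
q=46: r=0, s=140, t=-233   [233*(140) + 140*(-233) = 0]
GCD = 1; from the row with r=1: x=-3, y=5
Check: 233*(-3) + 140*(5) = -699 + 700 = 1

GCD = 1, x = -3, y = 5


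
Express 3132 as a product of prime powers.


3132 / 2 = 1566
1566 / 2 = 783
783 / 3 = 261
261 / 3 = 87
87 / 3 = 29
29 / 29 = 1
3132 = 2^2 × 3^3 × 29


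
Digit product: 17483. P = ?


1 × 7 × 4 × 8 × 3 = 672


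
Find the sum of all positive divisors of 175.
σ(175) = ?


Divisors of 175: 1, 5, 7, 25, 35, 175
Sum = 1 + 5 + 7 + 25 + 35 + 175 = 248

σ(175) = 248


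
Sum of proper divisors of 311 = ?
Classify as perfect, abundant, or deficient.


Proper divisors: 1
Sum = 1 = 1
1 < 311 → deficient

s(311) = 1 (deficient)


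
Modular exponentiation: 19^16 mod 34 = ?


19^1 mod 34 = 19
19^2 mod 34 = 21
19^3 mod 34 = 25
19^4 mod 34 = 33
19^5 mod 34 = 15
19^6 mod 34 = 13
19^7 mod 34 = 9
19^8 mod 34 = 1
19^9 mod 34 = 19
19^10 mod 34 = 21
19^11 mod 34 = 25
19^12 mod 34 = 33
19^13 mod 34 = 15
19^14 mod 34 = 13
19^15 mod 34 = 9
19^16 mod 34 = 1


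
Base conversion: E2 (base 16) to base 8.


E2 (base 16) = 226 (decimal)
226 (decimal) = 342 (base 8)


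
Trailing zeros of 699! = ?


floor(699/5) = 139
floor(699/25) = 27
floor(699/125) = 5
floor(699/625) = 1
Total = 172

172 trailing zeros


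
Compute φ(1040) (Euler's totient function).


1040 = 2^4 × 5 × 13
Prime factors: 2, 5, 13
φ(1040) = 1040 × (1-1/2) × (1-1/5) × (1-1/13)
= 1040 × 1/2 × 4/5 × 12/13 = 384

φ(1040) = 384


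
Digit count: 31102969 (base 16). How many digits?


31102969 in base 16 = 1DA97F9
Number of digits = 7

7 digits (base 16)


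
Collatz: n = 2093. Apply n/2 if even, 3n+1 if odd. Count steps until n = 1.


2093 → 6280 → 3140 → 1570 → 785 → 2356 → 1178 → 589 → 1768 → 884 → 442 → 221 → 664 → 332 → 166 → 83 → 250 → 125 → 376 → 188 → 94 → 47 → 142 → 71 → 214 → 107 → 322 → 161 → 484 → 242 → 121 → 364 → 182 → 91 → 274 → 137 → 412 → 206 → 103 → 310 → 155 → 466 → 233 → 700 → 350 → 175 → 526 → 263 → 790 → 395 → 1186 → 593 → 1780 → 890 → 445 → 1336 → 668 → 334 → 167 → 502 → 251 → 754 → 377 → 1132 → 566 → 283 → 850 → 425 → 1276 → 638 → 319 → 958 → 479 → 1438 → 719 → 2158 → 1079 → 3238 → 1619 → 4858 → 2429 → 7288 → 3644 → 1822 → 911 → 2734 → 1367 → 4102 → 2051 → 6154 → 3077 → 9232 → 4616 → 2308 → 1154 → 577 → 1732 → 866 → 433 → 1300 → 650 → 325 → 976 → 488 → 244 → 122 → 61 → 184 → 92 → 46 → 23 → 70 → 35 → 106 → 53 → 160 → 80 → 40 → 20 → 10 → 5 → 16 → 8 → 4 → 2 → 1
Total steps = 125

125 steps


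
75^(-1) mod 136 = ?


Use the extended Euclidean algorithm on (136, 75); each row r = 136*s + 75*t:
r=136, s=1, t=0
r=75, s=0, t=1
q=1: r=61, s=1, t=-1   [136*(1) + 75*(-1) = 61]
q=1: r=14, s=-1, t=2   [136*(-1) + 75*(2) = 14]
q=4: r=5, s=5, t=-9   [136*(5) + 75*(-9) = 5]
q=2: r=4, s=-11, t=20   [136*(-11) + 75*(20) = 4]
q=1: r=1, s=16, t=-29   [136*(16) + 75*(-29) = 1]
q=4: r=0, s=-75, t=136   [136*(-75) + 75*(136) = 0]
GCD = 1 with t = -29, so 75*(-29) ≡ 1 (mod 136)
Inverse = -29 mod 136 = 107
Check: 75 * 107 = 8025 ≡ 1 (mod 136)

75^(-1) ≡ 107 (mod 136)


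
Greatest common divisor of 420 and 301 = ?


420 = 1 * 301 + 119
301 = 2 * 119 + 63
119 = 1 * 63 + 56
63 = 1 * 56 + 7
56 = 8 * 7 + 0
GCD = 7


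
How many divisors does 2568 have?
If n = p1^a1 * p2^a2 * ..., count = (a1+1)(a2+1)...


2568 = 2^3 × 3^1 × 107^1
d(2568) = (3+1) × (1+1) × (1+1) = 16

16 divisors


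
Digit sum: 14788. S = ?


1 + 4 + 7 + 8 + 8 = 28


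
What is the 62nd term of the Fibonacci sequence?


Sequence: 1, 1, 2, 3, 5, 8, 13, 21, 34, 55, 89, 144, 233, 377, 610, 987, 1597, 2584, 4181, 6765, 10946, 17711, 28657, 46368, 75025, 121393, 196418, 317811, 514229, 832040, 1346269, 2178309, 3524578, 5702887, 9227465, 14930352, 24157817, 39088169, 63245986, 102334155, 165580141, 267914296, 433494437, 701408733, 1134903170, 1836311903, 2971215073, 4807526976, 7778742049, 12586269025, 20365011074, 32951280099, 53316291173, 86267571272, 139583862445, 225851433717, 365435296162, 591286729879, 956722026041, 1548008755920, 2504730781961, 4052739537881
F(62) = 4052739537881


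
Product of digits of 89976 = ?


8 × 9 × 9 × 7 × 6 = 27216


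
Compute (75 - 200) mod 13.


75 - 200 = -125
-125 mod 13 = 5


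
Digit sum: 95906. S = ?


9 + 5 + 9 + 0 + 6 = 29


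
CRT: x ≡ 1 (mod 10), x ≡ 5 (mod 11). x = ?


M = 10*11 = 110
M1 = M/10 = 11, M2 = M/11 = 10
M1^(-1) mod 10 = 1, M2^(-1) mod 11 = 10
x = 1*11*1 + 5*10*10 = 511
511 mod 110 = 71
Check: 71 mod 10 = 1 ✓, 71 mod 11 = 5 ✓

x ≡ 71 (mod 110)


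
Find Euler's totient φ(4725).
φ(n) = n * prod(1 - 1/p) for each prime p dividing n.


4725 = 3^3 × 5^2 × 7
Prime factors: 3, 5, 7
φ(4725) = 4725 × (1-1/3) × (1-1/5) × (1-1/7)
= 4725 × 2/3 × 4/5 × 6/7 = 2160

φ(4725) = 2160


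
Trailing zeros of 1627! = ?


floor(1627/5) = 325
floor(1627/25) = 65
floor(1627/125) = 13
floor(1627/625) = 2
Total = 405

405 trailing zeros


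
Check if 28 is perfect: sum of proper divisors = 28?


Proper divisors of 28: 1, 2, 4, 7, 14
Sum = 1 + 2 + 4 + 7 + 14 = 28

Yes, 28 is perfect (28 = 28)


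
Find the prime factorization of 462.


462 / 2 = 231
231 / 3 = 77
77 / 7 = 11
11 / 11 = 1
462 = 2 × 3 × 7 × 11


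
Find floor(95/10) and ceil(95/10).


95/10 = 9.5000
floor = 9
ceil = 10

floor = 9, ceil = 10


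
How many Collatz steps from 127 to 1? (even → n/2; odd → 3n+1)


127 → 382 → 191 → 574 → 287 → 862 → 431 → 1294 → 647 → 1942 → 971 → 2914 → 1457 → 4372 → 2186 → 1093 → 3280 → 1640 → 820 → 410 → 205 → 616 → 308 → 154 → 77 → 232 → 116 → 58 → 29 → 88 → 44 → 22 → 11 → 34 → 17 → 52 → 26 → 13 → 40 → 20 → 10 → 5 → 16 → 8 → 4 → 2 → 1
Total steps = 46

46 steps


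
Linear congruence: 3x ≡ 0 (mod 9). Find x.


GCD(3, 9) = 3 divides 0
Divide: 1x ≡ 0 (mod 3)
x ≡ 0 (mod 3)


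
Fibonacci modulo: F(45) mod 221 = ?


F(k) mod 221 for k=1..45:
1, 1, 2, 3, 5, 8, 13, 21, 34, 55, 89, 144, 12, 156, 168, 103, 50, 153, 203, 135, 117, 31, 148, 179, 106, 64, 170, 13, 183, 196, 158, 133, 70, 203, 52, 34, 86, 120, 206, 105, 90, 195, 64, 38, 102
F(45) mod 221 = 102


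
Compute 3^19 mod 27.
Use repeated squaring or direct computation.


3^1 mod 27 = 3
3^2 mod 27 = 9
3^3 mod 27 = 0
3^4 mod 27 = 0
3^5 mod 27 = 0
3^6 mod 27 = 0
3^7 mod 27 = 0
3^8 mod 27 = 0
3^9 mod 27 = 0
3^10 mod 27 = 0
3^11 mod 27 = 0
3^12 mod 27 = 0
3^13 mod 27 = 0
3^14 mod 27 = 0
3^15 mod 27 = 0
3^16 mod 27 = 0
3^17 mod 27 = 0
3^18 mod 27 = 0
3^19 mod 27 = 0


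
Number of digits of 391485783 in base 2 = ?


391485783 in base 2 = 10111010101011001100101010111
Number of digits = 29

29 digits (base 2)


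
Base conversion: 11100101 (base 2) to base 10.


11100101 (base 2) = 229 (decimal)
229 (decimal) = 229 (base 10)


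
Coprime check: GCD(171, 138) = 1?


Euclidean algorithm:
171 = 1 * 138 + 33
138 = 4 * 33 + 6
33 = 5 * 6 + 3
6 = 2 * 3 + 0
GCD(171, 138) = 3

No, not coprime (GCD = 3)


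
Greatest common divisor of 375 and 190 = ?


375 = 1 * 190 + 185
190 = 1 * 185 + 5
185 = 37 * 5 + 0
GCD = 5


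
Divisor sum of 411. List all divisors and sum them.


Divisors of 411: 1, 3, 137, 411
Sum = 1 + 3 + 137 + 411 = 552

σ(411) = 552


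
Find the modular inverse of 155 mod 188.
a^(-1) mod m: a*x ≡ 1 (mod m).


Use the extended Euclidean algorithm on (188, 155); each row r = 188*s + 155*t:
r=188, s=1, t=0
r=155, s=0, t=1
q=1: r=33, s=1, t=-1   [188*(1) + 155*(-1) = 33]
q=4: r=23, s=-4, t=5   [188*(-4) + 155*(5) = 23]
q=1: r=10, s=5, t=-6   [188*(5) + 155*(-6) = 10]
q=2: r=3, s=-14, t=17   [188*(-14) + 155*(17) = 3]
q=3: r=1, s=47, t=-57   [188*(47) + 155*(-57) = 1]
q=3: r=0, s=-155, t=188   [188*(-155) + 155*(188) = 0]
GCD = 1 with t = -57, so 155*(-57) ≡ 1 (mod 188)
Inverse = -57 mod 188 = 131
Check: 155 * 131 = 20305 ≡ 1 (mod 188)

155^(-1) ≡ 131 (mod 188)


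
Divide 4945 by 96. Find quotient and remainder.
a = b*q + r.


4945 = 96 * 51 + 49
Check: 4896 + 49 = 4945

q = 51, r = 49


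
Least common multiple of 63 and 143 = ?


GCD(63, 143) = 1
LCM = 63*143/1 = 9009/1 = 9009

LCM = 9009


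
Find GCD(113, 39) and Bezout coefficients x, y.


Tabular extended Euclidean (each row: r = 113*s + 39*t):
r=113, s=1, t=0
r=39, s=0, t=1
q=2: r=35, s=1, t=-2   [113*(1) + 39*(-2) = 35]
q=1: r=4, s=-1, t=3   [113*(-1) + 39*(3) = 4]
q=8: r=3, s=9, t=-26   [113*(9) + 39*(-26) = 3]
q=1: r=1, s=-10, t=29   [113*(-10) + 39*(29) = 1]
q=3: r=0, s=39, t=-113   [113*(39) + 39*(-113) = 0]
GCD = 1; from the row with r=1: x=-10, y=29
Check: 113*(-10) + 39*(29) = -1130 + 1131 = 1

GCD = 1, x = -10, y = 29


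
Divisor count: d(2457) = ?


2457 = 3^3 × 7^1 × 13^1
d(2457) = (3+1) × (1+1) × (1+1) = 16

16 divisors


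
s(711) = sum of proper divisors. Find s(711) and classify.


Proper divisors: 1, 3, 9, 79, 237
Sum = 1 + 3 + 9 + 79 + 237 = 329
329 < 711 → deficient

s(711) = 329 (deficient)


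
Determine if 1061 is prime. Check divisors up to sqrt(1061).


Check divisors up to sqrt(1061) = 32.5730
No divisors found.
1061 is prime.

Yes, 1061 is prime


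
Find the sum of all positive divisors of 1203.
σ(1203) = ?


Divisors of 1203: 1, 3, 401, 1203
Sum = 1 + 3 + 401 + 1203 = 1608

σ(1203) = 1608


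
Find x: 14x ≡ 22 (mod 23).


GCD(14, 23) = 1, unique solution
a^(-1) mod 23 = 5
x = 5 * 22 mod 23 = 18

x ≡ 18 (mod 23)


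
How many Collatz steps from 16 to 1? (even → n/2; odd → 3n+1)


16 → 8 → 4 → 2 → 1
Total steps = 4

4 steps


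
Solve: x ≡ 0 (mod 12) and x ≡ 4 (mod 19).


M = 12*19 = 228
M1 = M/12 = 19, M2 = M/19 = 12
M1^(-1) mod 12 = 7, M2^(-1) mod 19 = 8
x = 0*19*7 + 4*12*8 = 384
384 mod 228 = 156
Check: 156 mod 12 = 0 ✓, 156 mod 19 = 4 ✓

x ≡ 156 (mod 228)


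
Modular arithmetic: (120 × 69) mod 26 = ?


120 × 69 = 8280
8280 mod 26 = 12


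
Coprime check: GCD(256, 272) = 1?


Euclidean algorithm:
272 = 1 * 256 + 16
256 = 16 * 16 + 0
GCD(256, 272) = 16

No, not coprime (GCD = 16)


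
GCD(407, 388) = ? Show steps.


407 = 1 * 388 + 19
388 = 20 * 19 + 8
19 = 2 * 8 + 3
8 = 2 * 3 + 2
3 = 1 * 2 + 1
2 = 2 * 1 + 0
GCD = 1


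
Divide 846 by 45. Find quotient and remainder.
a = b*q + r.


846 = 45 * 18 + 36
Check: 810 + 36 = 846

q = 18, r = 36


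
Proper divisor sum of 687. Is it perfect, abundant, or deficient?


Proper divisors: 1, 3, 229
Sum = 1 + 3 + 229 = 233
233 < 687 → deficient

s(687) = 233 (deficient)


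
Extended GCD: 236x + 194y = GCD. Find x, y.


Tabular extended Euclidean (each row: r = 236*s + 194*t):
r=236, s=1, t=0
r=194, s=0, t=1
q=1: r=42, s=1, t=-1   [236*(1) + 194*(-1) = 42]
q=4: r=26, s=-4, t=5   [236*(-4) + 194*(5) = 26]
q=1: r=16, s=5, t=-6   [236*(5) + 194*(-6) = 16]
q=1: r=10, s=-9, t=11   [236*(-9) + 194*(11) = 10]
q=1: r=6, s=14, t=-17   [236*(14) + 194*(-17) = 6]
q=1: r=4, s=-23, t=28   [236*(-23) + 194*(28) = 4]
q=1: r=2, s=37, t=-45   [236*(37) + 194*(-45) = 2]
q=2: r=0, s=-97, t=118   [236*(-97) + 194*(118) = 0]
GCD = 2; from the row with r=2: x=37, y=-45
Check: 236*(37) + 194*(-45) = 8732 - 8730 = 2

GCD = 2, x = 37, y = -45


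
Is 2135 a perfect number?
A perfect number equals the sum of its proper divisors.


Proper divisors of 2135: 1, 5, 7, 35, 61, 305, 427
Sum = 1 + 5 + 7 + 35 + 61 + 305 + 427 = 841

No, 2135 is not perfect (841 ≠ 2135)


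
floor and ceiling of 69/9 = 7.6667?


69/9 = 7.6667
floor = 7
ceil = 8

floor = 7, ceil = 8


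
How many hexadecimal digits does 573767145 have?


573767145 in base 16 = 2232FDE9
Number of digits = 8

8 digits (base 16)


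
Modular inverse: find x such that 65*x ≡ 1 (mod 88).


Use the extended Euclidean algorithm on (88, 65); each row r = 88*s + 65*t:
r=88, s=1, t=0
r=65, s=0, t=1
q=1: r=23, s=1, t=-1   [88*(1) + 65*(-1) = 23]
q=2: r=19, s=-2, t=3   [88*(-2) + 65*(3) = 19]
q=1: r=4, s=3, t=-4   [88*(3) + 65*(-4) = 4]
q=4: r=3, s=-14, t=19   [88*(-14) + 65*(19) = 3]
q=1: r=1, s=17, t=-23   [88*(17) + 65*(-23) = 1]
q=3: r=0, s=-65, t=88   [88*(-65) + 65*(88) = 0]
GCD = 1 with t = -23, so 65*(-23) ≡ 1 (mod 88)
Inverse = -23 mod 88 = 65
Check: 65 * 65 = 4225 ≡ 1 (mod 88)

65^(-1) ≡ 65 (mod 88)


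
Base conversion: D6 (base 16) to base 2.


D6 (base 16) = 214 (decimal)
214 (decimal) = 11010110 (base 2)


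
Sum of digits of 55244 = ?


5 + 5 + 2 + 4 + 4 = 20


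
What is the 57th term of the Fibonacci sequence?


Sequence: 1, 1, 2, 3, 5, 8, 13, 21, 34, 55, 89, 144, 233, 377, 610, 987, 1597, 2584, 4181, 6765, 10946, 17711, 28657, 46368, 75025, 121393, 196418, 317811, 514229, 832040, 1346269, 2178309, 3524578, 5702887, 9227465, 14930352, 24157817, 39088169, 63245986, 102334155, 165580141, 267914296, 433494437, 701408733, 1134903170, 1836311903, 2971215073, 4807526976, 7778742049, 12586269025, 20365011074, 32951280099, 53316291173, 86267571272, 139583862445, 225851433717, 365435296162
F(57) = 365435296162


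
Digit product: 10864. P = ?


1 × 0 × 8 × 6 × 4 = 0


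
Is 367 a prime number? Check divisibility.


Check divisors up to sqrt(367) = 19.1572
No divisors found.
367 is prime.

Yes, 367 is prime


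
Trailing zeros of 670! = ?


floor(670/5) = 134
floor(670/25) = 26
floor(670/125) = 5
floor(670/625) = 1
Total = 166

166 trailing zeros


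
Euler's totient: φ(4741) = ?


4741 = 11 × 431
Prime factors: 11, 431
φ(4741) = 4741 × (1-1/11) × (1-1/431)
= 4741 × 10/11 × 430/431 = 4300

φ(4741) = 4300


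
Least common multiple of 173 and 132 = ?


GCD(173, 132) = 1
LCM = 173*132/1 = 22836/1 = 22836

LCM = 22836


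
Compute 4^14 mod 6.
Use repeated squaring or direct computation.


4^1 mod 6 = 4
4^2 mod 6 = 4
4^3 mod 6 = 4
4^4 mod 6 = 4
4^5 mod 6 = 4
4^6 mod 6 = 4
4^7 mod 6 = 4
4^8 mod 6 = 4
4^9 mod 6 = 4
4^10 mod 6 = 4
4^11 mod 6 = 4
4^12 mod 6 = 4
4^13 mod 6 = 4
4^14 mod 6 = 4


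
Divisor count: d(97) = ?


97 = 97^1
d(97) = (1+1) = 2

2 divisors


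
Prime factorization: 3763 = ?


3763 / 53 = 71
71 / 71 = 1
3763 = 53 × 71


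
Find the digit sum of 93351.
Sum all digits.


9 + 3 + 3 + 5 + 1 = 21


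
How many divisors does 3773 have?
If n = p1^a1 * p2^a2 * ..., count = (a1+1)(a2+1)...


3773 = 7^3 × 11^1
d(3773) = (3+1) × (1+1) = 8

8 divisors


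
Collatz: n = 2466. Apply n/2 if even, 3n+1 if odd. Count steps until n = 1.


2466 → 1233 → 3700 → 1850 → 925 → 2776 → 1388 → 694 → 347 → 1042 → 521 → 1564 → 782 → 391 → 1174 → 587 → 1762 → 881 → 2644 → 1322 → 661 → 1984 → 992 → 496 → 248 → 124 → 62 → 31 → 94 → 47 → 142 → 71 → 214 → 107 → 322 → 161 → 484 → 242 → 121 → 364 → 182 → 91 → 274 → 137 → 412 → 206 → 103 → 310 → 155 → 466 → 233 → 700 → 350 → 175 → 526 → 263 → 790 → 395 → 1186 → 593 → 1780 → 890 → 445 → 1336 → 668 → 334 → 167 → 502 → 251 → 754 → 377 → 1132 → 566 → 283 → 850 → 425 → 1276 → 638 → 319 → 958 → 479 → 1438 → 719 → 2158 → 1079 → 3238 → 1619 → 4858 → 2429 → 7288 → 3644 → 1822 → 911 → 2734 → 1367 → 4102 → 2051 → 6154 → 3077 → 9232 → 4616 → 2308 → 1154 → 577 → 1732 → 866 → 433 → 1300 → 650 → 325 → 976 → 488 → 244 → 122 → 61 → 184 → 92 → 46 → 23 → 70 → 35 → 106 → 53 → 160 → 80 → 40 → 20 → 10 → 5 → 16 → 8 → 4 → 2 → 1
Total steps = 133

133 steps


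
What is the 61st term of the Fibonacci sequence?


Sequence: 1, 1, 2, 3, 5, 8, 13, 21, 34, 55, 89, 144, 233, 377, 610, 987, 1597, 2584, 4181, 6765, 10946, 17711, 28657, 46368, 75025, 121393, 196418, 317811, 514229, 832040, 1346269, 2178309, 3524578, 5702887, 9227465, 14930352, 24157817, 39088169, 63245986, 102334155, 165580141, 267914296, 433494437, 701408733, 1134903170, 1836311903, 2971215073, 4807526976, 7778742049, 12586269025, 20365011074, 32951280099, 53316291173, 86267571272, 139583862445, 225851433717, 365435296162, 591286729879, 956722026041, 1548008755920, 2504730781961
F(61) = 2504730781961


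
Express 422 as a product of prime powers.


422 / 2 = 211
211 / 211 = 1
422 = 2 × 211


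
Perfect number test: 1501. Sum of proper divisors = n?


Proper divisors of 1501: 1, 19, 79
Sum = 1 + 19 + 79 = 99

No, 1501 is not perfect (99 ≠ 1501)


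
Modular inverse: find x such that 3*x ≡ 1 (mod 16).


Use the extended Euclidean algorithm on (16, 3); each row r = 16*s + 3*t:
r=16, s=1, t=0
r=3, s=0, t=1
q=5: r=1, s=1, t=-5   [16*(1) + 3*(-5) = 1]
q=3: r=0, s=-3, t=16   [16*(-3) + 3*(16) = 0]
GCD = 1 with t = -5, so 3*(-5) ≡ 1 (mod 16)
Inverse = -5 mod 16 = 11
Check: 3 * 11 = 33 ≡ 1 (mod 16)

3^(-1) ≡ 11 (mod 16)


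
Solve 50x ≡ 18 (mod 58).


GCD(50, 58) = 2 divides 18
Divide: 25x ≡ 9 (mod 29)
x ≡ 5 (mod 29)


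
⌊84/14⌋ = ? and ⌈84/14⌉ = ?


84/14 = 6.0000
floor = 6
ceil = 6

floor = 6, ceil = 6


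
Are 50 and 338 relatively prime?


Euclidean algorithm:
338 = 6 * 50 + 38
50 = 1 * 38 + 12
38 = 3 * 12 + 2
12 = 6 * 2 + 0
GCD(50, 338) = 2

No, not coprime (GCD = 2)


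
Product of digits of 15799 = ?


1 × 5 × 7 × 9 × 9 = 2835


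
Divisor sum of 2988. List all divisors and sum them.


Divisors of 2988: 1, 2, 3, 4, 6, 9, 12, 18, 36, 83, 166, 249, 332, 498, 747, 996, 1494, 2988
Sum = 1 + 2 + 3 + 4 + 6 + 9 + 12 + 18 + 36 + 83 + 166 + 249 + 332 + 498 + 747 + 996 + 1494 + 2988 = 7644

σ(2988) = 7644


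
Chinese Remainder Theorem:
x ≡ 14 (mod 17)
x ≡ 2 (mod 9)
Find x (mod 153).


M = 17*9 = 153
M1 = M/17 = 9, M2 = M/9 = 17
M1^(-1) mod 17 = 2, M2^(-1) mod 9 = 8
x = 14*9*2 + 2*17*8 = 524
524 mod 153 = 65
Check: 65 mod 17 = 14 ✓, 65 mod 9 = 2 ✓

x ≡ 65 (mod 153)


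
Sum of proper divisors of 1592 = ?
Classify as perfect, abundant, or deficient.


Proper divisors: 1, 2, 4, 8, 199, 398, 796
Sum = 1 + 2 + 4 + 8 + 199 + 398 + 796 = 1408
1408 < 1592 → deficient

s(1592) = 1408 (deficient)


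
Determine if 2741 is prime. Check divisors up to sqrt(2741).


Check divisors up to sqrt(2741) = 52.3546
No divisors found.
2741 is prime.

Yes, 2741 is prime


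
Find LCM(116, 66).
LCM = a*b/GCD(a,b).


GCD(116, 66) = 2
LCM = 116*66/2 = 7656/2 = 3828

LCM = 3828


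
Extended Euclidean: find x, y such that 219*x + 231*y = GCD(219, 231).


Tabular extended Euclidean (each row: r = 219*s + 231*t):
r=219, s=1, t=0
r=231, s=0, t=1
q=0: r=219, s=1, t=0   [219*(1) + 231*(0) = 219]
q=1: r=12, s=-1, t=1   [219*(-1) + 231*(1) = 12]
q=18: r=3, s=19, t=-18   [219*(19) + 231*(-18) = 3]
q=4: r=0, s=-77, t=73   [219*(-77) + 231*(73) = 0]
GCD = 3; from the row with r=3: x=19, y=-18
Check: 219*(19) + 231*(-18) = 4161 - 4158 = 3

GCD = 3, x = 19, y = -18


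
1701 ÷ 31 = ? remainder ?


1701 = 31 * 54 + 27
Check: 1674 + 27 = 1701

q = 54, r = 27


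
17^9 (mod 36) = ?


17^1 mod 36 = 17
17^2 mod 36 = 1
17^3 mod 36 = 17
17^4 mod 36 = 1
17^5 mod 36 = 17
17^6 mod 36 = 1
17^7 mod 36 = 17
17^8 mod 36 = 1
17^9 mod 36 = 17


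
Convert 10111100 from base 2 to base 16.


10111100 (base 2) = 188 (decimal)
188 (decimal) = BC (base 16)


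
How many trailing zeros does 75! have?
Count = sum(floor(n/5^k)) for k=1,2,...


floor(75/5) = 15
floor(75/25) = 3
Total = 18

18 trailing zeros


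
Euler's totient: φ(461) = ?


461 = 461
Prime factors: 461
φ(461) = 461 × (1-1/461)
= 461 × 460/461 = 460

φ(461) = 460


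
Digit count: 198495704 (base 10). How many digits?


198495704 has 9 digits in base 10
floor(log10(198495704)) + 1 = floor(8.2978) + 1 = 9

9 digits (base 10)


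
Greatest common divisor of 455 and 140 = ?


455 = 3 * 140 + 35
140 = 4 * 35 + 0
GCD = 35


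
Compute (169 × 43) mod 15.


169 × 43 = 7267
7267 mod 15 = 7


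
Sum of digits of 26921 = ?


2 + 6 + 9 + 2 + 1 = 20


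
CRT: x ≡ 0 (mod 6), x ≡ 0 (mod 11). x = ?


M = 6*11 = 66
M1 = M/6 = 11, M2 = M/11 = 6
M1^(-1) mod 6 = 5, M2^(-1) mod 11 = 2
x = 0*11*5 + 0*6*2 = 0
0 mod 66 = 0
Check: 0 mod 6 = 0 ✓, 0 mod 11 = 0 ✓

x ≡ 0 (mod 66)


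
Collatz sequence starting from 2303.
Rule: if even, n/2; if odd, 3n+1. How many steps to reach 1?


2303 → 6910 → 3455 → 10366 → 5183 → 15550 → 7775 → 23326 → 11663 → 34990 → 17495 → 52486 → 26243 → 78730 → 39365 → 118096 → 59048 → 29524 → 14762 → 7381 → 22144 → 11072 → 5536 → 2768 → 1384 → 692 → 346 → 173 → 520 → 260 → 130 → 65 → 196 → 98 → 49 → 148 → 74 → 37 → 112 → 56 → 28 → 14 → 7 → 22 → 11 → 34 → 17 → 52 → 26 → 13 → 40 → 20 → 10 → 5 → 16 → 8 → 4 → 2 → 1
Total steps = 58

58 steps
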